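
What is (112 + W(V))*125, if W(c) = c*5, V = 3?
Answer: 15875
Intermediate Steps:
W(c) = 5*c
(112 + W(V))*125 = (112 + 5*3)*125 = (112 + 15)*125 = 127*125 = 15875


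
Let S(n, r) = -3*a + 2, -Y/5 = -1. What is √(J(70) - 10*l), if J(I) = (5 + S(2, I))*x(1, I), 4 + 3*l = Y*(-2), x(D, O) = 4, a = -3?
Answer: 2*√249/3 ≈ 10.520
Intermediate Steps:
Y = 5 (Y = -5*(-1) = 5)
S(n, r) = 11 (S(n, r) = -3*(-3) + 2 = 9 + 2 = 11)
l = -14/3 (l = -4/3 + (5*(-2))/3 = -4/3 + (⅓)*(-10) = -4/3 - 10/3 = -14/3 ≈ -4.6667)
J(I) = 64 (J(I) = (5 + 11)*4 = 16*4 = 64)
√(J(70) - 10*l) = √(64 - 10*(-14/3)) = √(64 + 140/3) = √(332/3) = 2*√249/3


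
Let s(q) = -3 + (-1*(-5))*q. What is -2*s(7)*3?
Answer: -192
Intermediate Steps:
s(q) = -3 + 5*q
-2*s(7)*3 = -2*(-3 + 5*7)*3 = -2*(-3 + 35)*3 = -2*32*3 = -64*3 = -192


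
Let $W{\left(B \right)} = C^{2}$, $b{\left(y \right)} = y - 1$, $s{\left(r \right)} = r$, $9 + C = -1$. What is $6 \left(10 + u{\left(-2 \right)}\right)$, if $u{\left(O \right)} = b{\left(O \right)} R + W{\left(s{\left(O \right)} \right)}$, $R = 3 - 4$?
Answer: $678$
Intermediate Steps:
$C = -10$ ($C = -9 - 1 = -10$)
$R = -1$ ($R = 3 - 4 = -1$)
$b{\left(y \right)} = -1 + y$ ($b{\left(y \right)} = y - 1 = -1 + y$)
$W{\left(B \right)} = 100$ ($W{\left(B \right)} = \left(-10\right)^{2} = 100$)
$u{\left(O \right)} = 101 - O$ ($u{\left(O \right)} = \left(-1 + O\right) \left(-1\right) + 100 = \left(1 - O\right) + 100 = 101 - O$)
$6 \left(10 + u{\left(-2 \right)}\right) = 6 \left(10 + \left(101 - -2\right)\right) = 6 \left(10 + \left(101 + 2\right)\right) = 6 \left(10 + 103\right) = 6 \cdot 113 = 678$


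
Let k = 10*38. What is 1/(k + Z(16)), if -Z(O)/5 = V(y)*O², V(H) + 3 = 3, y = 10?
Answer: 1/380 ≈ 0.0026316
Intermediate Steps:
k = 380
V(H) = 0 (V(H) = -3 + 3 = 0)
Z(O) = 0 (Z(O) = -0*O² = -5*0 = 0)
1/(k + Z(16)) = 1/(380 + 0) = 1/380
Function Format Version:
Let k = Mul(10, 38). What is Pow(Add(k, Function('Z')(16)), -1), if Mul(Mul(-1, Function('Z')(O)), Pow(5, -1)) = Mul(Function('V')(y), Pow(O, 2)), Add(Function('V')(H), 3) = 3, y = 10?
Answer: Rational(1, 380) ≈ 0.0026316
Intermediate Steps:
k = 380
Function('V')(H) = 0 (Function('V')(H) = Add(-3, 3) = 0)
Function('Z')(O) = 0 (Function('Z')(O) = Mul(-5, Mul(0, Pow(O, 2))) = Mul(-5, 0) = 0)
Pow(Add(k, Function('Z')(16)), -1) = Pow(Add(380, 0), -1) = Pow(380, -1) = Rational(1, 380)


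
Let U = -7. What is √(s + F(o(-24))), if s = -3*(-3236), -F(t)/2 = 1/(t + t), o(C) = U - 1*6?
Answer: √1640665/13 ≈ 98.530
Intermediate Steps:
o(C) = -13 (o(C) = -7 - 1*6 = -7 - 6 = -13)
F(t) = -1/t (F(t) = -2/(t + t) = -2*1/(2*t) = -1/t)
s = 9708
√(s + F(o(-24))) = √(9708 - 1/(-13)) = √(9708 - 1*(-1/13)) = √(9708 + 1/13) = √(126205/13) = √1640665/13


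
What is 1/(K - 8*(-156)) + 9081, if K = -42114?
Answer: 371104145/40866 ≈ 9081.0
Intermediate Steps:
1/(K - 8*(-156)) + 9081 = 1/(-42114 - 8*(-156)) + 9081 = 1/(-42114 + 1248) + 9081 = 1/(-40866) + 9081 = -1/40866 + 9081 = 371104145/40866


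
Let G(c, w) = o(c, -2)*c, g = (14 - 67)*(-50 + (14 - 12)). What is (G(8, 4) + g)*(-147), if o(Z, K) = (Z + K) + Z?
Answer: -390432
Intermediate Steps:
o(Z, K) = K + 2*Z (o(Z, K) = (K + Z) + Z = K + 2*Z)
g = 2544 (g = -53*(-50 + 2) = -53*(-48) = 2544)
G(c, w) = c*(-2 + 2*c) (G(c, w) = (-2 + 2*c)*c = c*(-2 + 2*c))
(G(8, 4) + g)*(-147) = (2*8*(-1 + 8) + 2544)*(-147) = (2*8*7 + 2544)*(-147) = (112 + 2544)*(-147) = 2656*(-147) = -390432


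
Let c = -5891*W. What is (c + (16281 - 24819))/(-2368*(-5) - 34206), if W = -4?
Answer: -7513/11183 ≈ -0.67182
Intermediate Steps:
c = 23564 (c = -5891*(-4) = 23564)
(c + (16281 - 24819))/(-2368*(-5) - 34206) = (23564 + (16281 - 24819))/(-2368*(-5) - 34206) = (23564 - 8538)/(11840 - 34206) = 15026/(-22366) = 15026*(-1/22366) = -7513/11183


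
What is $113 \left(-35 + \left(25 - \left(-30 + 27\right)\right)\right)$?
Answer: $-791$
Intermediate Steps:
$113 \left(-35 + \left(25 - \left(-30 + 27\right)\right)\right) = 113 \left(-35 + \left(25 - -3\right)\right) = 113 \left(-35 + \left(25 + 3\right)\right) = 113 \left(-35 + 28\right) = 113 \left(-7\right) = -791$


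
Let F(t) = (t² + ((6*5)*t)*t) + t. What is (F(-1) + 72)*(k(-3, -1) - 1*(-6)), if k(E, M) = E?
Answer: 306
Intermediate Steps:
F(t) = t + 31*t² (F(t) = (t² + (30*t)*t) + t = (t² + 30*t²) + t = 31*t² + t = t + 31*t²)
(F(-1) + 72)*(k(-3, -1) - 1*(-6)) = (-(1 + 31*(-1)) + 72)*(-3 - 1*(-6)) = (-(1 - 31) + 72)*(-3 + 6) = (-1*(-30) + 72)*3 = (30 + 72)*3 = 102*3 = 306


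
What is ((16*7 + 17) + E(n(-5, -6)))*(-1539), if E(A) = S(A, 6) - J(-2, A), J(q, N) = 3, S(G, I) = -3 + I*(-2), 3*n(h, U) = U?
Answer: -170829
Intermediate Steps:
n(h, U) = U/3
S(G, I) = -3 - 2*I
E(A) = -18 (E(A) = (-3 - 2*6) - 1*3 = (-3 - 12) - 3 = -15 - 3 = -18)
((16*7 + 17) + E(n(-5, -6)))*(-1539) = ((16*7 + 17) - 18)*(-1539) = ((112 + 17) - 18)*(-1539) = (129 - 18)*(-1539) = 111*(-1539) = -170829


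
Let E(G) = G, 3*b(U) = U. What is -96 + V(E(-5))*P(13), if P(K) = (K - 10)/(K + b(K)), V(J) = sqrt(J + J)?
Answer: -96 + 9*I*sqrt(10)/52 ≈ -96.0 + 0.54732*I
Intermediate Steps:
b(U) = U/3
V(J) = sqrt(2)*sqrt(J) (V(J) = sqrt(2*J) = sqrt(2)*sqrt(J))
P(K) = 3*(-10 + K)/(4*K) (P(K) = (K - 10)/(K + K/3) = (-10 + K)/((4*K/3)) = (-10 + K)*(3/(4*K)) = 3*(-10 + K)/(4*K))
-96 + V(E(-5))*P(13) = -96 + (sqrt(2)*sqrt(-5))*((3/4)*(-10 + 13)/13) = -96 + (sqrt(2)*(I*sqrt(5)))*((3/4)*(1/13)*3) = -96 + (I*sqrt(10))*(9/52) = -96 + 9*I*sqrt(10)/52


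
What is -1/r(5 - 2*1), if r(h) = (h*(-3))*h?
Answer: 1/27 ≈ 0.037037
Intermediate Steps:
r(h) = -3*h² (r(h) = (-3*h)*h = -3*h²)
-1/r(5 - 2*1) = -1/((-3*(5 - 2*1)²)) = -1/((-3*(5 - 2)²)) = -1/((-3*3²)) = -1/((-3*9)) = -1/(-27) = -1*(-1/27) = 1/27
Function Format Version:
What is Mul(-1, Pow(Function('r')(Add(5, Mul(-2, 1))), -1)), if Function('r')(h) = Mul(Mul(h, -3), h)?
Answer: Rational(1, 27) ≈ 0.037037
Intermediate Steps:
Function('r')(h) = Mul(-3, Pow(h, 2)) (Function('r')(h) = Mul(Mul(-3, h), h) = Mul(-3, Pow(h, 2)))
Mul(-1, Pow(Function('r')(Add(5, Mul(-2, 1))), -1)) = Mul(-1, Pow(Mul(-3, Pow(Add(5, Mul(-2, 1)), 2)), -1)) = Mul(-1, Pow(Mul(-3, Pow(Add(5, -2), 2)), -1)) = Mul(-1, Pow(Mul(-3, Pow(3, 2)), -1)) = Mul(-1, Pow(Mul(-3, 9), -1)) = Mul(-1, Pow(-27, -1)) = Mul(-1, Rational(-1, 27)) = Rational(1, 27)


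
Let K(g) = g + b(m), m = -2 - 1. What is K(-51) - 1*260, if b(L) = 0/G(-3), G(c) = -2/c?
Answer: -311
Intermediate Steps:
m = -3
b(L) = 0 (b(L) = 0/((-2/(-3))) = 0/((-2*(-⅓))) = 0/(⅔) = 0*(3/2) = 0)
K(g) = g (K(g) = g + 0 = g)
K(-51) - 1*260 = -51 - 1*260 = -51 - 260 = -311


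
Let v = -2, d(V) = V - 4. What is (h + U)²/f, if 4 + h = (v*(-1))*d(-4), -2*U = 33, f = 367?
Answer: 5329/1468 ≈ 3.6301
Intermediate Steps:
d(V) = -4 + V
U = -33/2 (U = -½*33 = -33/2 ≈ -16.500)
h = -20 (h = -4 + (-2*(-1))*(-4 - 4) = -4 + 2*(-8) = -4 - 16 = -20)
(h + U)²/f = (-20 - 33/2)²/367 = (-73/2)²/367 = (1/367)*(5329/4) = 5329/1468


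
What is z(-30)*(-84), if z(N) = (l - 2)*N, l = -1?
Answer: -7560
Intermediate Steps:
z(N) = -3*N (z(N) = (-1 - 2)*N = -3*N)
z(-30)*(-84) = -3*(-30)*(-84) = 90*(-84) = -7560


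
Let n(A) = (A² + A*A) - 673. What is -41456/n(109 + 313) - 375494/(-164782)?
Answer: 63327518469/29289588545 ≈ 2.1621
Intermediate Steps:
n(A) = -673 + 2*A² (n(A) = (A² + A²) - 673 = 2*A² - 673 = -673 + 2*A²)
-41456/n(109 + 313) - 375494/(-164782) = -41456/(-673 + 2*(109 + 313)²) - 375494/(-164782) = -41456/(-673 + 2*422²) - 375494*(-1/164782) = -41456/(-673 + 2*178084) + 187747/82391 = -41456/(-673 + 356168) + 187747/82391 = -41456/355495 + 187747/82391 = 63327518469/29289588545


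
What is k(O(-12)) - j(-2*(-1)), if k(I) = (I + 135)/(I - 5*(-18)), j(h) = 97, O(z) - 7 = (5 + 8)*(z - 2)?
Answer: -1641/17 ≈ -96.529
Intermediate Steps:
O(z) = -19 + 13*z (O(z) = 7 + (5 + 8)*(z - 2) = 7 + 13*(-2 + z) = 7 + (-26 + 13*z) = -19 + 13*z)
k(I) = (135 + I)/(90 + I) (k(I) = (135 + I)/(I + 90) = (135 + I)/(90 + I))
k(O(-12)) - j(-2*(-1)) = (135 + (-19 + 13*(-12)))/(90 + (-19 + 13*(-12))) - 1*97 = (135 + (-19 - 156))/(90 + (-19 - 156)) - 97 = (135 - 175)/(90 - 175) - 97 = -40/(-85) - 97 = -1/85*(-40) - 97 = 8/17 - 97 = -1641/17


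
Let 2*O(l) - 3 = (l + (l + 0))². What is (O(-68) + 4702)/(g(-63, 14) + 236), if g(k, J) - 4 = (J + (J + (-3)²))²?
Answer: 27903/3218 ≈ 8.6709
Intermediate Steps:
g(k, J) = 4 + (9 + 2*J)² (g(k, J) = 4 + (J + (J + (-3)²))² = 4 + (J + (J + 9))² = 4 + (J + (9 + J))² = 4 + (9 + 2*J)²)
O(l) = 3/2 + 2*l² (O(l) = 3/2 + (l + (l + 0))²/2 = 3/2 + (l + l)²/2 = 3/2 + (2*l)²/2 = 3/2 + (4*l²)/2 = 3/2 + 2*l²)
(O(-68) + 4702)/(g(-63, 14) + 236) = ((3/2 + 2*(-68)²) + 4702)/((4 + (9 + 2*14)²) + 236) = ((3/2 + 2*4624) + 4702)/((4 + (9 + 28)²) + 236) = ((3/2 + 9248) + 4702)/((4 + 37²) + 236) = (18499/2 + 4702)/((4 + 1369) + 236) = 27903/(2*(1373 + 236)) = (27903/2)/1609 = (27903/2)*(1/1609) = 27903/3218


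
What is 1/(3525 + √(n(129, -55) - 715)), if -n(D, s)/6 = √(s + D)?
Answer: 1/(3525 + I*√(715 + 6*√74)) ≈ 0.00028367 - 2.228e-6*I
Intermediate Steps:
n(D, s) = -6*√(D + s) (n(D, s) = -6*√(s + D) = -6*√(D + s))
1/(3525 + √(n(129, -55) - 715)) = 1/(3525 + √(-6*√(129 - 55) - 715)) = 1/(3525 + √(-6*√74 - 715)) = 1/(3525 + √(-715 - 6*√74))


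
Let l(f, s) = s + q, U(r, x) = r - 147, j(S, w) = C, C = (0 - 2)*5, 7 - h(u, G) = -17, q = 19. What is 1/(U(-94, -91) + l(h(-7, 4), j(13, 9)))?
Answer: -1/232 ≈ -0.0043103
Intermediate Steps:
h(u, G) = 24 (h(u, G) = 7 - 1*(-17) = 7 + 17 = 24)
C = -10 (C = -2*5 = -10)
j(S, w) = -10
U(r, x) = -147 + r
l(f, s) = 19 + s (l(f, s) = s + 19 = 19 + s)
1/(U(-94, -91) + l(h(-7, 4), j(13, 9))) = 1/((-147 - 94) + (19 - 10)) = 1/(-241 + 9) = 1/(-232) = -1/232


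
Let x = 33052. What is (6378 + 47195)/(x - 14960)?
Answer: 53573/18092 ≈ 2.9611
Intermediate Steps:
(6378 + 47195)/(x - 14960) = (6378 + 47195)/(33052 - 14960) = 53573/18092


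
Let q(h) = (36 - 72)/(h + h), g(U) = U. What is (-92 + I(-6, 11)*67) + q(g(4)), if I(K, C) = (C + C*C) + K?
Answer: 16691/2 ≈ 8345.5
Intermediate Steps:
I(K, C) = C + K + C² (I(K, C) = (C + C²) + K = C + K + C²)
q(h) = -18/h (q(h) = -36*1/(2*h) = -18/h)
(-92 + I(-6, 11)*67) + q(g(4)) = (-92 + (11 - 6 + 11²)*67) - 18/4 = (-92 + (11 - 6 + 121)*67) - 18*¼ = (-92 + 126*67) - 9/2 = (-92 + 8442) - 9/2 = 8350 - 9/2 = 16691/2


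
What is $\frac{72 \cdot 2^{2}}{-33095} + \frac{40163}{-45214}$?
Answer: $- \frac{1342216117}{1496357330} \approx -0.89699$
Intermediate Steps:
$\frac{72 \cdot 2^{2}}{-33095} + \frac{40163}{-45214} = 72 \cdot 4 \left(- \frac{1}{33095}\right) + 40163 \left(- \frac{1}{45214}\right) = 288 \left(- \frac{1}{33095}\right) - \frac{40163}{45214} = - \frac{288}{33095} - \frac{40163}{45214} = - \frac{1342216117}{1496357330}$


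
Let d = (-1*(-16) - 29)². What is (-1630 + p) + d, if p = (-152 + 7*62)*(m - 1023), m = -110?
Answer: -320967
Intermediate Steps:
d = 169 (d = (16 - 29)² = (-13)² = 169)
p = -319506 (p = (-152 + 7*62)*(-110 - 1023) = (-152 + 434)*(-1133) = 282*(-1133) = -319506)
(-1630 + p) + d = (-1630 - 319506) + 169 = -321136 + 169 = -320967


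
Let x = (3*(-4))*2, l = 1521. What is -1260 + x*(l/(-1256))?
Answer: -193257/157 ≈ -1230.9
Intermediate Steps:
x = -24 (x = -12*2 = -24)
-1260 + x*(l/(-1256)) = -1260 - 36504/(-1256) = -1260 - 36504*(-1)/1256 = -1260 - 24*(-1521/1256) = -1260 + 4563/157 = -193257/157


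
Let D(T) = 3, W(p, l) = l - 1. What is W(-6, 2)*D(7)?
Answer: 3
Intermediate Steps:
W(p, l) = -1 + l
W(-6, 2)*D(7) = (-1 + 2)*3 = 1*3 = 3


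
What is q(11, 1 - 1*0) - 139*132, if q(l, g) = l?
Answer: -18337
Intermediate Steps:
q(11, 1 - 1*0) - 139*132 = 11 - 139*132 = 11 - 18348 = -18337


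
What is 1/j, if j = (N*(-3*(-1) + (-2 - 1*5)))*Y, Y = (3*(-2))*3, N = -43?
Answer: -1/3096 ≈ -0.00032300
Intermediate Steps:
Y = -18 (Y = -6*3 = -18)
j = -3096 (j = -43*(-3*(-1) + (-2 - 1*5))*(-18) = -43*(3 + (-2 - 5))*(-18) = -43*(3 - 7)*(-18) = -43*(-4)*(-18) = 172*(-18) = -3096)
1/j = 1/(-3096) = -1/3096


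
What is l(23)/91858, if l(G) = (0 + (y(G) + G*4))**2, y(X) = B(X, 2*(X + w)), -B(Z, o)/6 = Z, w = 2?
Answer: 1058/45929 ≈ 0.023036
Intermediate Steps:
B(Z, o) = -6*Z
y(X) = -6*X
l(G) = 4*G**2 (l(G) = (0 + (-6*G + G*4))**2 = (0 + (-6*G + 4*G))**2 = (0 - 2*G)**2 = (-2*G)**2 = 4*G**2)
l(23)/91858 = (4*23**2)/91858 = (4*529)*(1/91858) = 2116*(1/91858) = 1058/45929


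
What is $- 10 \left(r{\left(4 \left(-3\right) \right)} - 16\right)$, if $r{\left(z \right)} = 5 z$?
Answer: $760$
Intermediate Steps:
$- 10 \left(r{\left(4 \left(-3\right) \right)} - 16\right) = - 10 \left(5 \cdot 4 \left(-3\right) - 16\right) = - 10 \left(5 \left(-12\right) - 16\right) = - 10 \left(-60 - 16\right) = \left(-10\right) \left(-76\right) = 760$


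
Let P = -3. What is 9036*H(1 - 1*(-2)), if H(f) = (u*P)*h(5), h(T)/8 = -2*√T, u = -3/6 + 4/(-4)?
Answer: -650592*√5 ≈ -1.4548e+6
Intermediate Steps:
u = -3/2 (u = -3*⅙ + 4*(-¼) = -½ - 1 = -3/2 ≈ -1.5000)
h(T) = -16*√T (h(T) = 8*(-2*√T) = -16*√T)
H(f) = -72*√5 (H(f) = (-3/2*(-3))*(-16*√5) = 9*(-16*√5)/2 = -72*√5)
9036*H(1 - 1*(-2)) = 9036*(-72*√5) = -650592*√5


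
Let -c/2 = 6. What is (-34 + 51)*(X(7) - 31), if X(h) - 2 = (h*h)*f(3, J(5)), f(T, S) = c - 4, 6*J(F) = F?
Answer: -13821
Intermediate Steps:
c = -12 (c = -2*6 = -12)
J(F) = F/6
f(T, S) = -16 (f(T, S) = -12 - 4 = -16)
X(h) = 2 - 16*h**2 (X(h) = 2 + (h*h)*(-16) = 2 + h**2*(-16) = 2 - 16*h**2)
(-34 + 51)*(X(7) - 31) = (-34 + 51)*((2 - 16*7**2) - 31) = 17*((2 - 16*49) - 31) = 17*((2 - 784) - 31) = 17*(-782 - 31) = 17*(-813) = -13821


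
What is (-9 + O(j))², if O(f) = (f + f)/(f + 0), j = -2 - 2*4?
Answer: 49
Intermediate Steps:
j = -10 (j = -2 - 8 = -10)
O(f) = 2 (O(f) = (2*f)/f = 2)
(-9 + O(j))² = (-9 + 2)² = (-7)² = 49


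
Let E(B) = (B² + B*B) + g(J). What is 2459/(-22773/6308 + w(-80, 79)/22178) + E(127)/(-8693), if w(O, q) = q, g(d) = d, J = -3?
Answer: -1503382028263749/2193075525283 ≈ -685.51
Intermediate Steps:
E(B) = -3 + 2*B² (E(B) = (B² + B*B) - 3 = (B² + B²) - 3 = 2*B² - 3 = -3 + 2*B²)
2459/(-22773/6308 + w(-80, 79)/22178) + E(127)/(-8693) = 2459/(-22773/6308 + 79/22178) + (-3 + 2*127²)/(-8693) = 2459/(-22773*1/6308 + 79*(1/22178)) + (-3 + 2*16129)*(-1/8693) = 2459/(-22773/6308 + 79/22178) + (-3 + 32258)*(-1/8693) = 2459/(-252280631/69949412) + 32255*(-1/8693) = 2459*(-69949412/252280631) - 32255/8693 = -172005604108/252280631 - 32255/8693 = -1503382028263749/2193075525283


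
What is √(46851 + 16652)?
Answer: √63503 ≈ 252.00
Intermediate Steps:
√(46851 + 16652) = √63503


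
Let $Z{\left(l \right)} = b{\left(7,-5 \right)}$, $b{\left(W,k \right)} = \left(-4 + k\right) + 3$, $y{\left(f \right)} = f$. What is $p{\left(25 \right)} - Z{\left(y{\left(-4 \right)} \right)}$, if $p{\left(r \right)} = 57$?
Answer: $63$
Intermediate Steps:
$b{\left(W,k \right)} = -1 + k$
$Z{\left(l \right)} = -6$ ($Z{\left(l \right)} = -1 - 5 = -6$)
$p{\left(25 \right)} - Z{\left(y{\left(-4 \right)} \right)} = 57 - -6 = 57 + 6 = 63$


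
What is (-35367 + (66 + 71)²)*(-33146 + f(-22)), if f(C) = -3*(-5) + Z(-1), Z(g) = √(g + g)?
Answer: 549908338 - 16598*I*√2 ≈ 5.4991e+8 - 23473.0*I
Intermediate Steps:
Z(g) = √2*√g (Z(g) = √(2*g) = √2*√g)
f(C) = 15 + I*√2 (f(C) = -3*(-5) + √2*√(-1) = 15 + √2*I = 15 + I*√2)
(-35367 + (66 + 71)²)*(-33146 + f(-22)) = (-35367 + (66 + 71)²)*(-33146 + (15 + I*√2)) = (-35367 + 137²)*(-33131 + I*√2) = (-35367 + 18769)*(-33131 + I*√2) = -16598*(-33131 + I*√2) = 549908338 - 16598*I*√2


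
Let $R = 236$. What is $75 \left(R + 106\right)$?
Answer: $25650$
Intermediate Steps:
$75 \left(R + 106\right) = 75 \left(236 + 106\right) = 75 \cdot 342 = 25650$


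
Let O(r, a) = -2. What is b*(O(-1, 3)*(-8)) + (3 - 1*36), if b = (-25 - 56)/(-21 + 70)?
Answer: -2913/49 ≈ -59.449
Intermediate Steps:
b = -81/49 ≈ -1.6531
b*(O(-1, 3)*(-8)) + (3 - 1*36) = -(-162)*(-8)/49 + (3 - 1*36) = -81/49*16 + (3 - 36) = -1296/49 - 33 = -2913/49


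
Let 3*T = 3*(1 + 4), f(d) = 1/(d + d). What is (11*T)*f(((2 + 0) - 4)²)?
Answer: 55/8 ≈ 6.8750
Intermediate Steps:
f(d) = 1/(2*d)
T = 5 (T = (3*(1 + 4))/3 = (3*5)/3 = (⅓)*15 = 5)
(11*T)*f(((2 + 0) - 4)²) = (11*5)*(1/(2*(((2 + 0) - 4)²))) = 55*(1/(2*((2 - 4)²))) = 55*(1/(2*((-2)²))) = 55*((½)/4) = 55*((½)*(¼)) = 55*(⅛) = 55/8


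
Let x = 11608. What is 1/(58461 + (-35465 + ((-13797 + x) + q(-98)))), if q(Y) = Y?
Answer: 1/20709 ≈ 4.8288e-5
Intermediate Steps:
1/(58461 + (-35465 + ((-13797 + x) + q(-98)))) = 1/(58461 + (-35465 + ((-13797 + 11608) - 98))) = 1/(58461 + (-35465 + (-2189 - 98))) = 1/(58461 + (-35465 - 2287)) = 1/(58461 - 37752) = 1/20709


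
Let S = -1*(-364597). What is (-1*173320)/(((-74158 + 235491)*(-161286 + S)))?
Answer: -173320/32800773563 ≈ -5.2840e-6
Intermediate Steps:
S = 364597
(-1*173320)/(((-74158 + 235491)*(-161286 + S))) = (-1*173320)/(((-74158 + 235491)*(-161286 + 364597))) = -173320/(161333*203311) = -173320/32800773563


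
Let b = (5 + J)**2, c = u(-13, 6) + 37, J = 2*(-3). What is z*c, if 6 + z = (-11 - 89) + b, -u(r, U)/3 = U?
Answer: -1995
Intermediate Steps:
u(r, U) = -3*U
J = -6
c = 19 (c = -3*6 + 37 = -18 + 37 = 19)
b = 1 (b = (5 - 6)**2 = (-1)**2 = 1)
z = -105 (z = -6 + ((-11 - 89) + 1) = -6 + (-100 + 1) = -6 - 99 = -105)
z*c = -105*19 = -1995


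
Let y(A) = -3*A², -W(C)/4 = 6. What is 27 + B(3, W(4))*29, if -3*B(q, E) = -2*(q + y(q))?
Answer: -437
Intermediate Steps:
W(C) = -24 (W(C) = -4*6 = -24)
B(q, E) = -2*q² + 2*q/3 (B(q, E) = -(-2)*(q - 3*q²)/3 = -(-2*q + 6*q²)/3 = -2*q² + 2*q/3)
27 + B(3, W(4))*29 = 27 + ((⅔)*3*(1 - 3*3))*29 = 27 + ((⅔)*3*(1 - 9))*29 = 27 + ((⅔)*3*(-8))*29 = 27 - 16*29 = 27 - 464 = -437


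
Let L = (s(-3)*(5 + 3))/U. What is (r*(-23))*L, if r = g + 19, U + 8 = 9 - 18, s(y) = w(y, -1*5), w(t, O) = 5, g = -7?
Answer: 11040/17 ≈ 649.41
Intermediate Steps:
s(y) = 5
U = -17 (U = -8 + (9 - 18) = -8 - 9 = -17)
r = 12 (r = -7 + 19 = 12)
L = -40/17 (L = (5*(5 + 3))/(-17) = (5*8)*(-1/17) = 40*(-1/17) = -40/17 ≈ -2.3529)
(r*(-23))*L = (12*(-23))*(-40/17) = -276*(-40/17) = 11040/17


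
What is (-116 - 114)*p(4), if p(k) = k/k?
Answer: -230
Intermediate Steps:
p(k) = 1
(-116 - 114)*p(4) = (-116 - 114)*1 = -230*1 = -230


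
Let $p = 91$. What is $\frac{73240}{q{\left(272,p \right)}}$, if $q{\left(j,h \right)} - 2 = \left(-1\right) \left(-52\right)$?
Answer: $\frac{36620}{27} \approx 1356.3$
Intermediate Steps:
$q{\left(j,h \right)} = 54$ ($q{\left(j,h \right)} = 2 - -52 = 2 + 52 = 54$)
$\frac{73240}{q{\left(272,p \right)}} = \frac{73240}{54} = 73240 \cdot \frac{1}{54} = \frac{36620}{27}$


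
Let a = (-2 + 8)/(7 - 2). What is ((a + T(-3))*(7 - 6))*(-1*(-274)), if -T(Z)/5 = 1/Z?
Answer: 11782/15 ≈ 785.47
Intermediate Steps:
T(Z) = -5/Z
a = 6/5 ≈ 1.2000
((a + T(-3))*(7 - 6))*(-1*(-274)) = ((6/5 - 5/(-3))*(7 - 6))*(-1*(-274)) = ((6/5 - 5*(-⅓))*1)*274 = ((6/5 + 5/3)*1)*274 = ((43/15)*1)*274 = (43/15)*274 = 11782/15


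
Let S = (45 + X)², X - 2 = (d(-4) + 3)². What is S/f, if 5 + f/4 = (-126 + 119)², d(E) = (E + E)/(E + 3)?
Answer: 1764/11 ≈ 160.36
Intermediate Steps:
d(E) = 2*E/(3 + E) (d(E) = (2*E)/(3 + E) = 2*E/(3 + E))
X = 123 (X = 2 + (2*(-4)/(3 - 4) + 3)² = 2 + (2*(-4)/(-1) + 3)² = 2 + (2*(-4)*(-1) + 3)² = 2 + (8 + 3)² = 2 + 11² = 2 + 121 = 123)
f = 176 (f = -20 + 4*(-126 + 119)² = -20 + 4*(-7)² = -20 + 4*49 = -20 + 196 = 176)
S = 28224 (S = (45 + 123)² = 168² = 28224)
S/f = 28224/176 = 28224*(1/176) = 1764/11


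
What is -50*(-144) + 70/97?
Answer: 698470/97 ≈ 7200.7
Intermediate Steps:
-50*(-144) + 70/97 = 7200 + 70*(1/97) = 7200 + 70/97 = 698470/97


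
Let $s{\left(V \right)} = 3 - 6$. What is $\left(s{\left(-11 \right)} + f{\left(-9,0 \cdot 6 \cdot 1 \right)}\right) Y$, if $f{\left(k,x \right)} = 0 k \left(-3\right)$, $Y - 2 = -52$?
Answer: $150$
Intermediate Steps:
$Y = -50$ ($Y = 2 - 52 = -50$)
$f{\left(k,x \right)} = 0$ ($f{\left(k,x \right)} = 0 \left(-3\right) = 0$)
$s{\left(V \right)} = -3$
$\left(s{\left(-11 \right)} + f{\left(-9,0 \cdot 6 \cdot 1 \right)}\right) Y = \left(-3 + 0\right) \left(-50\right) = \left(-3\right) \left(-50\right) = 150$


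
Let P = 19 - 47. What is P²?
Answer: 784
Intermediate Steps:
P = -28
P² = (-28)² = 784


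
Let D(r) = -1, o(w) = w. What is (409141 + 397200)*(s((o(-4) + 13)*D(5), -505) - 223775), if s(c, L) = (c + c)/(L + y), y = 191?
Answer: -28328909035106/157 ≈ -1.8044e+11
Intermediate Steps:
s(c, L) = 2*c/(191 + L) (s(c, L) = (c + c)/(L + 191) = (2*c)/(191 + L) = 2*c/(191 + L))
(409141 + 397200)*(s((o(-4) + 13)*D(5), -505) - 223775) = (409141 + 397200)*(2*((-4 + 13)*(-1))/(191 - 505) - 223775) = 806341*(2*(9*(-1))/(-314) - 223775) = 806341*(2*(-9)*(-1/314) - 223775) = 806341*(9/157 - 223775) = 806341*(-35132666/157) = -28328909035106/157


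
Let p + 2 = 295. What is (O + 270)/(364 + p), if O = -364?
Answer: -94/657 ≈ -0.14307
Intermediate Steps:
p = 293 (p = -2 + 295 = 293)
(O + 270)/(364 + p) = (-364 + 270)/(364 + 293) = -94/657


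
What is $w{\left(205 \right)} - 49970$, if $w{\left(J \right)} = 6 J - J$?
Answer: $-48945$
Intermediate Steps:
$w{\left(J \right)} = 5 J$
$w{\left(205 \right)} - 49970 = 5 \cdot 205 - 49970 = 1025 - 49970 = -48945$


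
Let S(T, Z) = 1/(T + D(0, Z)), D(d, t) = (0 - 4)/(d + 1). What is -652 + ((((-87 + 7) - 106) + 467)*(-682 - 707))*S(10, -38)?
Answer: -131407/2 ≈ -65704.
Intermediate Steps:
D(d, t) = -4/(1 + d)
S(T, Z) = 1/(-4 + T) (S(T, Z) = 1/(T - 4/(1 + 0)) = 1/(T - 4/1) = 1/(T - 4*1) = 1/(T - 4) = 1/(-4 + T))
-652 + ((((-87 + 7) - 106) + 467)*(-682 - 707))*S(10, -38) = -652 + ((((-87 + 7) - 106) + 467)*(-682 - 707))/(-4 + 10) = -652 + (((-80 - 106) + 467)*(-1389))/6 = -652 + ((-186 + 467)*(-1389))*(1/6) = -652 + (281*(-1389))*(1/6) = -652 - 390309*1/6 = -652 - 130103/2 = -131407/2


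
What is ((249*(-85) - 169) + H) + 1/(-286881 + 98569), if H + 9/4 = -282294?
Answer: -57177219639/188312 ≈ -3.0363e+5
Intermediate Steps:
H = -1129185/4 (H = -9/4 - 282294 = -1129185/4 ≈ -2.8230e+5)
((249*(-85) - 169) + H) + 1/(-286881 + 98569) = ((249*(-85) - 169) - 1129185/4) + 1/(-286881 + 98569) = ((-21165 - 169) - 1129185/4) + 1/(-188312) = (-21334 - 1129185/4) - 1/188312 = -1214521/4 - 1/188312 = -57177219639/188312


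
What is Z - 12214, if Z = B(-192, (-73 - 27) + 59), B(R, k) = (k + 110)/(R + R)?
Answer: -1563415/128 ≈ -12214.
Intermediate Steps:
B(R, k) = (110 + k)/(2*R) (B(R, k) = (110 + k)/((2*R)) = (110 + k)*(1/(2*R)) = (110 + k)/(2*R))
Z = -23/128 (Z = (1/2)*(110 + ((-73 - 27) + 59))/(-192) = (1/2)*(-1/192)*(110 + (-100 + 59)) = (1/2)*(-1/192)*(110 - 41) = (1/2)*(-1/192)*69 = -23/128 ≈ -0.17969)
Z - 12214 = -23/128 - 12214 = -1563415/128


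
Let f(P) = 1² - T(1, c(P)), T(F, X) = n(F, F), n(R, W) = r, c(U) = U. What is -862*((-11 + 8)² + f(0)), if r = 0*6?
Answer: -8620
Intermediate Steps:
r = 0
n(R, W) = 0
T(F, X) = 0
f(P) = 1 (f(P) = 1² - 1*0 = 1 + 0 = 1)
-862*((-11 + 8)² + f(0)) = -862*((-11 + 8)² + 1) = -862*((-3)² + 1) = -862*(9 + 1) = -862*10 = -8620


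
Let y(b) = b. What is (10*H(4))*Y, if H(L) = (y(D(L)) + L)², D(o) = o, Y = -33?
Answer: -21120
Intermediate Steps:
H(L) = 4*L² (H(L) = (L + L)² = (2*L)² = 4*L²)
(10*H(4))*Y = (10*(4*4²))*(-33) = (10*(4*16))*(-33) = (10*64)*(-33) = 640*(-33) = -21120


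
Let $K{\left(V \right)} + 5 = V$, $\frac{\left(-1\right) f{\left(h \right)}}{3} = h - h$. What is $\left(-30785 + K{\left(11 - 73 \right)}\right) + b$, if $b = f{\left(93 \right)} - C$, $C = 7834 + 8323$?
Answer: $-47009$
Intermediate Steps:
$C = 16157$
$f{\left(h \right)} = 0$ ($f{\left(h \right)} = - 3 \left(h - h\right) = \left(-3\right) 0 = 0$)
$K{\left(V \right)} = -5 + V$
$b = -16157$ ($b = 0 - 16157 = -16157$)
$\left(-30785 + K{\left(11 - 73 \right)}\right) + b = \left(-30785 + \left(-5 + \left(11 - 73\right)\right)\right) - 16157 = \left(-30785 - 67\right) - 16157 = -30852 - 16157 = -47009$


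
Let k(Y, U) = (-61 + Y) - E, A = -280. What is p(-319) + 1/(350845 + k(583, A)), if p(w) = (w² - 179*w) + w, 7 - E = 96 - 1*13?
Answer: 55718827550/351443 ≈ 1.5854e+5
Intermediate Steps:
E = -76 (E = 7 - (96 - 1*13) = 7 - (96 - 13) = 7 - 1*83 = 7 - 83 = -76)
k(Y, U) = 15 + Y (k(Y, U) = (-61 + Y) - 1*(-76) = (-61 + Y) + 76 = 15 + Y)
p(w) = w² - 178*w
p(-319) + 1/(350845 + k(583, A)) = -319*(-178 - 319) + 1/(350845 + (15 + 583)) = -319*(-497) + 1/(350845 + 598) = 158543 + 1/351443 = 55718827550/351443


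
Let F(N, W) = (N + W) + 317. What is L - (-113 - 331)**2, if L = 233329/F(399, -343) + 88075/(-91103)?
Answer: -6677736896072/33981419 ≈ -1.9651e+5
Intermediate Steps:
F(N, W) = 317 + N + W
L = 21224119912/33981419 (L = 233329/(317 + 399 - 343) + 88075/(-91103) = 233329/373 + 88075*(-1/91103) = 233329*(1/373) - 88075/91103 = 233329/373 - 88075/91103 = 21224119912/33981419 ≈ 624.58)
L - (-113 - 331)**2 = 21224119912/33981419 - (-113 - 331)**2 = 21224119912/33981419 - 1*(-444)**2 = 21224119912/33981419 - 1*197136 = 21224119912/33981419 - 197136 = -6677736896072/33981419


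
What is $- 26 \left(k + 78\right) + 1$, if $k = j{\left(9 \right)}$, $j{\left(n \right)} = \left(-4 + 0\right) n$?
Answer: $-1091$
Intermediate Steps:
$j{\left(n \right)} = - 4 n$
$k = -36$ ($k = \left(-4\right) 9 = -36$)
$- 26 \left(k + 78\right) + 1 = - 26 \left(-36 + 78\right) + 1 = \left(-26\right) 42 + 1 = -1092 + 1 = -1091$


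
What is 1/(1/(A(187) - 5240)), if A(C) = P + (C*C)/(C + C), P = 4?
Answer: -10285/2 ≈ -5142.5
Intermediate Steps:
A(C) = 4 + C/2 (A(C) = 4 + (C*C)/(C + C) = 4 + C**2/((2*C)) = 4 + C**2*(1/(2*C)) = 4 + C/2)
1/(1/(A(187) - 5240)) = 1/(1/((4 + (1/2)*187) - 5240)) = 1/(1/((4 + 187/2) - 5240)) = 1/(1/(195/2 - 5240)) = 1/(1/(-10285/2)) = 1/(-2/10285) = -10285/2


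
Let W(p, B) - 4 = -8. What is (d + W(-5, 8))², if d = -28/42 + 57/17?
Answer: 4489/2601 ≈ 1.7259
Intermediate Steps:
W(p, B) = -4 (W(p, B) = 4 - 8 = -4)
d = 137/51 (d = -28*1/42 + 57*(1/17) = -⅔ + 57/17 = 137/51 ≈ 2.6863)
(d + W(-5, 8))² = (137/51 - 4)² = (-67/51)² = 4489/2601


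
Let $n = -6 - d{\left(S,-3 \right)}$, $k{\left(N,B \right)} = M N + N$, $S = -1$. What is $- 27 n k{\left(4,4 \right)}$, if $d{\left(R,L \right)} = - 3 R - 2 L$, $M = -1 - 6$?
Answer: $-9720$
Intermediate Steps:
$M = -7$ ($M = -1 - 6 = -7$)
$k{\left(N,B \right)} = - 6 N$ ($k{\left(N,B \right)} = - 7 N + N = - 6 N$)
$n = -15$ ($n = -6 - \left(\left(-3\right) \left(-1\right) - -6\right) = -6 - \left(3 + 6\right) = -6 - 9 = -15$)
$- 27 n k{\left(4,4 \right)} = \left(-27\right) \left(-15\right) \left(\left(-6\right) 4\right) = 405 \left(-24\right) = -9720$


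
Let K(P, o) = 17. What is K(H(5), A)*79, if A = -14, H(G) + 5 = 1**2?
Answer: 1343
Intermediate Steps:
H(G) = -4 (H(G) = -5 + 1**2 = -5 + 1 = -4)
K(H(5), A)*79 = 17*79 = 1343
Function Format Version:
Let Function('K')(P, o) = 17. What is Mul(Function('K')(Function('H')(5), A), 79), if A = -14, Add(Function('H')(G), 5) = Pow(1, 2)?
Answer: 1343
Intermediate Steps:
Function('H')(G) = -4 (Function('H')(G) = Add(-5, Pow(1, 2)) = Add(-5, 1) = -4)
Mul(Function('K')(Function('H')(5), A), 79) = Mul(17, 79) = 1343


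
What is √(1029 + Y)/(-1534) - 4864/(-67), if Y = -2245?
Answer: 4864/67 - 4*I*√19/767 ≈ 72.597 - 0.022732*I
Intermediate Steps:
√(1029 + Y)/(-1534) - 4864/(-67) = √(1029 - 2245)/(-1534) - 4864/(-67) = √(-1216)*(-1/1534) - 4864*(-1/67) = (8*I*√19)*(-1/1534) + 4864/67 = -4*I*√19/767 + 4864/67 = 4864/67 - 4*I*√19/767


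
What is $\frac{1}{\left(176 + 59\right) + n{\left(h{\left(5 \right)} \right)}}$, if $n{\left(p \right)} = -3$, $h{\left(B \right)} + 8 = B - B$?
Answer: $\frac{1}{232} \approx 0.0043103$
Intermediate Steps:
$h{\left(B \right)} = -8$ ($h{\left(B \right)} = -8 + \left(B - B\right) = -8 + 0 = -8$)
$\frac{1}{\left(176 + 59\right) + n{\left(h{\left(5 \right)} \right)}} = \frac{1}{\left(176 + 59\right) - 3} = \frac{1}{235 - 3} = \frac{1}{232}$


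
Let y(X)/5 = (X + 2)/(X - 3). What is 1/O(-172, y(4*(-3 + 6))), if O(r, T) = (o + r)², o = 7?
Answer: 1/27225 ≈ 3.6731e-5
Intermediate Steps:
y(X) = 5*(2 + X)/(-3 + X) (y(X) = 5*((X + 2)/(X - 3)) = 5*((2 + X)/(-3 + X)) = 5*(2 + X)/(-3 + X))
O(r, T) = (7 + r)²
1/O(-172, y(4*(-3 + 6))) = 1/((7 - 172)²) = 1/((-165)²) = 1/27225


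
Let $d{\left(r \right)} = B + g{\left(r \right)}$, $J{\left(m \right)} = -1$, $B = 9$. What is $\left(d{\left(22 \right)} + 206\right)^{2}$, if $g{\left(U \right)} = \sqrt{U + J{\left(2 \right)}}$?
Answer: $\left(215 + \sqrt{21}\right)^{2} \approx 48217.0$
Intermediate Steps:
$g{\left(U \right)} = \sqrt{-1 + U}$ ($g{\left(U \right)} = \sqrt{U - 1} = \sqrt{-1 + U}$)
$d{\left(r \right)} = 9 + \sqrt{-1 + r}$
$\left(d{\left(22 \right)} + 206\right)^{2} = \left(\left(9 + \sqrt{-1 + 22}\right) + 206\right)^{2} = \left(\left(9 + \sqrt{21}\right) + 206\right)^{2} = \left(215 + \sqrt{21}\right)^{2}$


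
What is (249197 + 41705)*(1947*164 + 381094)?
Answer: 203748342604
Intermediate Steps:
(249197 + 41705)*(1947*164 + 381094) = 290902*(319308 + 381094) = 290902*700402 = 203748342604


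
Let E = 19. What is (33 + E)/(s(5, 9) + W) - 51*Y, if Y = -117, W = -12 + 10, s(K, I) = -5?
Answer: 41717/7 ≈ 5959.6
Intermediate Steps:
W = -2
(33 + E)/(s(5, 9) + W) - 51*Y = (33 + 19)/(-5 - 2) - 51*(-117) = 52/(-7) + 5967 = 52*(-1/7) + 5967 = -52/7 + 5967 = 41717/7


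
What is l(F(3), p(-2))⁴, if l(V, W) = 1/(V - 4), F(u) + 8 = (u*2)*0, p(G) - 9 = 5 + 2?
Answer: 1/20736 ≈ 4.8225e-5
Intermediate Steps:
p(G) = 16 (p(G) = 9 + (5 + 2) = 9 + 7 = 16)
F(u) = -8 (F(u) = -8 + (u*2)*0 = -8 + (2*u)*0 = -8 + 0 = -8)
l(V, W) = 1/(-4 + V)
l(F(3), p(-2))⁴ = (1/(-4 - 8))⁴ = (1/(-12))⁴ = (-1/12)⁴ = 1/20736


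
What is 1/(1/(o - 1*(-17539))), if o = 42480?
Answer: 60019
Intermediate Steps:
1/(1/(o - 1*(-17539))) = 1/(1/(42480 - 1*(-17539))) = 1/(1/(42480 + 17539)) = 1/(1/60019) = 60019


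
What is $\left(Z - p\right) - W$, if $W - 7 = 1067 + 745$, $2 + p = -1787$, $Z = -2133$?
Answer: $-2163$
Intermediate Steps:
$p = -1789$ ($p = -2 - 1787 = -1789$)
$W = 1819$ ($W = 7 + \left(1067 + 745\right) = 7 + 1812 = 1819$)
$\left(Z - p\right) - W = \left(-2133 - -1789\right) - 1819 = \left(-2133 + 1789\right) - 1819 = -344 - 1819 = -2163$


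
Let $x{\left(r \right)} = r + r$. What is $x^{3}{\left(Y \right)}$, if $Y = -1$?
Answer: $-8$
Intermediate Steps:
$x{\left(r \right)} = 2 r$
$x^{3}{\left(Y \right)} = \left(2 \left(-1\right)\right)^{3} = \left(-2\right)^{3} = -8$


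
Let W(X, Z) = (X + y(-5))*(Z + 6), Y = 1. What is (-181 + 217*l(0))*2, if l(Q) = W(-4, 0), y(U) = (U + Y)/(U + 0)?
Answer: -43474/5 ≈ -8694.8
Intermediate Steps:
y(U) = (1 + U)/U (y(U) = (U + 1)/(U + 0) = (1 + U)/U)
W(X, Z) = (6 + Z)*(⅘ + X) (W(X, Z) = (X + (1 - 5)/(-5))*(Z + 6) = (X - ⅕*(-4))*(6 + Z) = (X + ⅘)*(6 + Z) = (⅘ + X)*(6 + Z) = (6 + Z)*(⅘ + X))
l(Q) = -96/5 (l(Q) = 24/5 + 6*(-4) + (⅘)*0 - 4*0 = 24/5 - 24 + 0 + 0 = -96/5)
(-181 + 217*l(0))*2 = (-181 + 217*(-96/5))*2 = (-181 - 20832/5)*2 = -21737/5*2 = -43474/5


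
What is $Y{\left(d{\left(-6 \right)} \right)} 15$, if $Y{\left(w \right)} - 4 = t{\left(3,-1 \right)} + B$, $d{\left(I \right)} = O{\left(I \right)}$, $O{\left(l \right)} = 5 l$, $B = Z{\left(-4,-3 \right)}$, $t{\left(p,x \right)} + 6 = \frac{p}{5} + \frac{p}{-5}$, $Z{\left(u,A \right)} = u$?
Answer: $-90$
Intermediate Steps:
$t{\left(p,x \right)} = -6$ ($t{\left(p,x \right)} = -6 + \left(\frac{p}{5} + \frac{p}{-5}\right) = -6 + \left(p \frac{1}{5} + p \left(- \frac{1}{5}\right)\right) = -6 + \left(\frac{p}{5} - \frac{p}{5}\right) = -6 + 0 = -6$)
$B = -4$
$d{\left(I \right)} = 5 I$
$Y{\left(w \right)} = -6$ ($Y{\left(w \right)} = 4 - 10 = -6$)
$Y{\left(d{\left(-6 \right)} \right)} 15 = \left(-6\right) 15 = -90$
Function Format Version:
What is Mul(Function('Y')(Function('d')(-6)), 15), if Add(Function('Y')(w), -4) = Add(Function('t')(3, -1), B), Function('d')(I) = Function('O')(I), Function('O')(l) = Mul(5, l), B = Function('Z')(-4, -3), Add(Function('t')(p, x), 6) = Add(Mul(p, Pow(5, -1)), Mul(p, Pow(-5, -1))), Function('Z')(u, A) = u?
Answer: -90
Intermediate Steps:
Function('t')(p, x) = -6 (Function('t')(p, x) = Add(-6, Add(Mul(p, Pow(5, -1)), Mul(p, Pow(-5, -1)))) = Add(-6, Add(Mul(p, Rational(1, 5)), Mul(p, Rational(-1, 5)))) = Add(-6, Add(Mul(Rational(1, 5), p), Mul(Rational(-1, 5), p))) = Add(-6, 0) = -6)
B = -4
Function('d')(I) = Mul(5, I)
Function('Y')(w) = -6 (Function('Y')(w) = Add(4, Add(-6, -4)) = Add(4, -10) = -6)
Mul(Function('Y')(Function('d')(-6)), 15) = Mul(-6, 15) = -90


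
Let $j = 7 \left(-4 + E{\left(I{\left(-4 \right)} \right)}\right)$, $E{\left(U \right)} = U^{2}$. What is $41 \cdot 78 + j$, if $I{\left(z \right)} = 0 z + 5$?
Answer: $3345$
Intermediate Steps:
$I{\left(z \right)} = 5$ ($I{\left(z \right)} = 0 + 5 = 5$)
$j = 147$ ($j = 7 \left(-4 + 5^{2}\right) = 7 \left(-4 + 25\right) = 7 \cdot 21 = 147$)
$41 \cdot 78 + j = 41 \cdot 78 + 147 = 3198 + 147 = 3345$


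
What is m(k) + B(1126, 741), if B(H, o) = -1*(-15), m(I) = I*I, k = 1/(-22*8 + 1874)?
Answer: 43248061/2883204 ≈ 15.000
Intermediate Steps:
k = 1/1698 (k = 1/(-176 + 1874) = 1/1698 ≈ 0.00058893)
m(I) = I²
B(H, o) = 15
m(k) + B(1126, 741) = (1/1698)² + 15 = 1/2883204 + 15 = 43248061/2883204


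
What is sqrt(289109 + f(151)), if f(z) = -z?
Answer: sqrt(288958) ≈ 537.55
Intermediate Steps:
sqrt(289109 + f(151)) = sqrt(289109 - 1*151) = sqrt(289109 - 151) = sqrt(288958)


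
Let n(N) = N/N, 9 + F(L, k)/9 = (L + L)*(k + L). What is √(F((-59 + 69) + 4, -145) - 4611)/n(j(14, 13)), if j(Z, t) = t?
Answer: 2*I*√9426 ≈ 194.18*I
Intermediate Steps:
F(L, k) = -81 + 18*L*(L + k) (F(L, k) = -81 + 9*((L + L)*(k + L)) = -81 + 9*((2*L)*(L + k)) = -81 + 9*(2*L*(L + k)) = -81 + 18*L*(L + k))
n(N) = 1
√(F((-59 + 69) + 4, -145) - 4611)/n(j(14, 13)) = √((-81 + 18*((-59 + 69) + 4)² + 18*((-59 + 69) + 4)*(-145)) - 4611)/1 = √((-81 + 18*(10 + 4)² + 18*(10 + 4)*(-145)) - 4611)*1 = √((-81 + 18*14² + 18*14*(-145)) - 4611)*1 = √((-81 + 18*196 - 36540) - 4611)*1 = √((-81 + 3528 - 36540) - 4611)*1 = √(-33093 - 4611)*1 = √(-37704)*1 = (2*I*√9426)*1 = 2*I*√9426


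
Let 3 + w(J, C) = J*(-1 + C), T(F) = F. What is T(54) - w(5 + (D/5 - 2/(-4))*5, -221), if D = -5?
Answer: 612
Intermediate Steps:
w(J, C) = -3 + J*(-1 + C)
T(54) - w(5 + (D/5 - 2/(-4))*5, -221) = 54 - (-3 - (5 + (-5/5 - 2/(-4))*5) - 221*(5 + (-5/5 - 2/(-4))*5)) = 54 - (-3 - (5 + (-5*1/5 - 2*(-1/4))*5) - 221*(5 + (-5*1/5 - 2*(-1/4))*5)) = 54 - (-3 - (5 + (-1 + 1/2)*5) - 221*(5 + (-1 + 1/2)*5)) = 54 - (-3 - (5 - 1/2*5) - 221*(5 - 1/2*5)) = 54 - (-3 - (5 - 5/2) - 221*(5 - 5/2)) = 54 - (-3 - 1*5/2 - 221*5/2) = 54 - (-3 - 5/2 - 1105/2) = 54 - 1*(-558) = 54 + 558 = 612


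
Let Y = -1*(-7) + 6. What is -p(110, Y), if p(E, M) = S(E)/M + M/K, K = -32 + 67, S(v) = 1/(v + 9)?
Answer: -2878/7735 ≈ -0.37208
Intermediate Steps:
Y = 13 (Y = 7 + 6 = 13)
S(v) = 1/(9 + v)
K = 35
p(E, M) = M/35 + 1/(M*(9 + E)) (p(E, M) = 1/((9 + E)*M) + M/35 = 1/(M*(9 + E)) + M*(1/35) = 1/(M*(9 + E)) + M/35 = M/35 + 1/(M*(9 + E)))
-p(110, Y) = -(35 + 13²*(9 + 110))/(35*13*(9 + 110)) = -(35 + 169*119)/(35*13*119) = -(35 + 20111)/(35*13*119) = -20146/(35*13*119) = -1*2878/7735 = -2878/7735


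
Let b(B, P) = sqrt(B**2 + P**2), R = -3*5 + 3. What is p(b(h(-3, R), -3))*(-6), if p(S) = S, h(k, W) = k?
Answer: -18*sqrt(2) ≈ -25.456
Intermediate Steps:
R = -12 (R = -15 + 3 = -12)
p(b(h(-3, R), -3))*(-6) = sqrt((-3)**2 + (-3)**2)*(-6) = sqrt(9 + 9)*(-6) = sqrt(18)*(-6) = (3*sqrt(2))*(-6) = -18*sqrt(2)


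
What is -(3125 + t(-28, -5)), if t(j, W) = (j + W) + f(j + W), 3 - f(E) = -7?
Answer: -3102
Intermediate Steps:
f(E) = 10 (f(E) = 3 - 1*(-7) = 3 + 7 = 10)
t(j, W) = 10 + W + j (t(j, W) = (j + W) + 10 = (W + j) + 10 = 10 + W + j)
-(3125 + t(-28, -5)) = -(3125 + (10 - 5 - 28)) = -(3125 - 23) = -1*3102 = -3102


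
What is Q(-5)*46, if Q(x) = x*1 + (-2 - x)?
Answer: -92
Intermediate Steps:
Q(x) = -2 (Q(x) = x + (-2 - x) = -2)
Q(-5)*46 = -2*46 = -92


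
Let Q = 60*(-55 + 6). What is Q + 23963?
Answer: 21023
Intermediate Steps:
Q = -2940 (Q = 60*(-49) = -2940)
Q + 23963 = -2940 + 23963 = 21023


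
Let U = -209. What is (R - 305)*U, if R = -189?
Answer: 103246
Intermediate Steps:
(R - 305)*U = (-189 - 305)*(-209) = -494*(-209) = 103246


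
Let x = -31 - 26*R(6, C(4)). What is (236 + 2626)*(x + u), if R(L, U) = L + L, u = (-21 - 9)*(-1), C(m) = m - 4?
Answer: -895806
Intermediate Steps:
C(m) = -4 + m
u = 30 (u = -30*(-1) = 30)
R(L, U) = 2*L
x = -343 (x = -31 - 52*6 = -31 - 26*12 = -31 - 312 = -343)
(236 + 2626)*(x + u) = (236 + 2626)*(-343 + 30) = 2862*(-313) = -895806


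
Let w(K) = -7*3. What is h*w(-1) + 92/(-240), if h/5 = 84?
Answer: -529223/60 ≈ -8820.4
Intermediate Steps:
h = 420 (h = 5*84 = 420)
w(K) = -21
h*w(-1) + 92/(-240) = 420*(-21) + 92/(-240) = -8820 + 92*(-1/240) = -8820 - 23/60 = -529223/60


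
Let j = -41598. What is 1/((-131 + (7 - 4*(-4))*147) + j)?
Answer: -1/38348 ≈ -2.6077e-5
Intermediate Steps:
1/((-131 + (7 - 4*(-4))*147) + j) = 1/((-131 + (7 - 4*(-4))*147) - 41598) = 1/((-131 + (7 + 16)*147) - 41598) = 1/((-131 + 23*147) - 41598) = 1/((-131 + 3381) - 41598) = 1/(3250 - 41598) = 1/(-38348) = -1/38348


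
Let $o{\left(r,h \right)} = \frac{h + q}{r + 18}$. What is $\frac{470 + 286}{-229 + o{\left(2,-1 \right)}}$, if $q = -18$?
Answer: $- \frac{240}{73} \approx -3.2877$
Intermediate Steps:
$o{\left(r,h \right)} = \frac{-18 + h}{18 + r}$ ($o{\left(r,h \right)} = \frac{h - 18}{r + 18} = \frac{-18 + h}{18 + r}$)
$\frac{470 + 286}{-229 + o{\left(2,-1 \right)}} = \frac{470 + 286}{-229 + \frac{-18 - 1}{18 + 2}} = \frac{756}{-229 + \frac{1}{20} \left(-19\right)} = \frac{756}{-229 - \frac{19}{20}} = \frac{756}{- \frac{4599}{20}} = 756 \left(- \frac{20}{4599}\right) = - \frac{240}{73}$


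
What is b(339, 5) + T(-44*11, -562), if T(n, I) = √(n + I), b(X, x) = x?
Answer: 5 + I*√1046 ≈ 5.0 + 32.342*I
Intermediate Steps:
T(n, I) = √(I + n)
b(339, 5) + T(-44*11, -562) = 5 + √(-562 - 44*11) = 5 + √(-562 - 484) = 5 + √(-1046) = 5 + I*√1046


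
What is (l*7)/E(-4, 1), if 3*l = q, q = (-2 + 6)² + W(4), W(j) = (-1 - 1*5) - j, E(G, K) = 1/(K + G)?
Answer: -42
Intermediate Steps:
E(G, K) = 1/(G + K)
W(j) = -6 - j (W(j) = (-1 - 5) - j = -6 - j)
q = 6 (q = (-2 + 6)² + (-6 - 1*4) = 4² + (-6 - 4) = 16 - 10 = 6)
l = 2 (l = (⅓)*6 = 2)
(l*7)/E(-4, 1) = (2*7)/(1/(-4 + 1)) = 14/1/(-3) = 14/(-⅓) = -3*14 = -42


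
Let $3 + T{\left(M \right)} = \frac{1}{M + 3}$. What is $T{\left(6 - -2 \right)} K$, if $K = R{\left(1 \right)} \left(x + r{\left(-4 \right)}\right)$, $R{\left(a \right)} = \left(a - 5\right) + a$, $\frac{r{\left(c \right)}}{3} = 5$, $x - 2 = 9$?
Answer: $\frac{2496}{11} \approx 226.91$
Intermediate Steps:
$x = 11$ ($x = 2 + 9 = 11$)
$r{\left(c \right)} = 15$ ($r{\left(c \right)} = 3 \cdot 5 = 15$)
$T{\left(M \right)} = -3 + \frac{1}{3 + M}$ ($T{\left(M \right)} = -3 + \frac{1}{M + 3} = -3 + \frac{1}{3 + M}$)
$R{\left(a \right)} = -5 + 2 a$ ($R{\left(a \right)} = \left(-5 + a\right) + a = -5 + 2 a$)
$K = -78$ ($K = \left(-5 + 2 \cdot 1\right) \left(11 + 15\right) = \left(-5 + 2\right) 26 = \left(-3\right) 26 = -78$)
$T{\left(6 - -2 \right)} K = \frac{-8 - 3 \left(6 - -2\right)}{3 + \left(6 - -2\right)} \left(-78\right) = \frac{-8 - 3 \left(6 + 2\right)}{3 + \left(6 + 2\right)} \left(-78\right) = \frac{-8 - 24}{3 + 8} \left(-78\right) = \frac{-8 - 24}{11} \left(-78\right) = \frac{1}{11} \left(-32\right) \left(-78\right) = \left(- \frac{32}{11}\right) \left(-78\right) = \frac{2496}{11}$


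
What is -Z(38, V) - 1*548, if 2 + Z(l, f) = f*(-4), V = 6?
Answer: -522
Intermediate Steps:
Z(l, f) = -2 - 4*f (Z(l, f) = -2 + f*(-4) = -2 - 4*f)
-Z(38, V) - 1*548 = -(-2 - 4*6) - 1*548 = -(-2 - 24) - 548 = -1*(-26) - 548 = 26 - 548 = -522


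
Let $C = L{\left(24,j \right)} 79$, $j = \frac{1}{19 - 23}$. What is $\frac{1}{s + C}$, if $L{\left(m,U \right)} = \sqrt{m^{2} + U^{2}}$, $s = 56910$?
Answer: $\frac{910560}{51762446303} - \frac{316 \sqrt{9217}}{51762446303} \approx 1.7005 \cdot 10^{-5}$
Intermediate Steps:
$j = - \frac{1}{4}$ ($j = \frac{1}{-4} = - \frac{1}{4} \approx -0.25$)
$L{\left(m,U \right)} = \sqrt{U^{2} + m^{2}}$
$C = \frac{79 \sqrt{9217}}{4}$ ($C = \sqrt{\left(- \frac{1}{4}\right)^{2} + 24^{2}} \cdot 79 = \sqrt{\frac{1}{16} + 576} \cdot 79 = \sqrt{\frac{9217}{16}} \cdot 79 = \frac{\sqrt{9217}}{4} \cdot 79 = \frac{79 \sqrt{9217}}{4} \approx 1896.1$)
$\frac{1}{s + C} = \frac{1}{56910 + \frac{79 \sqrt{9217}}{4}}$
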